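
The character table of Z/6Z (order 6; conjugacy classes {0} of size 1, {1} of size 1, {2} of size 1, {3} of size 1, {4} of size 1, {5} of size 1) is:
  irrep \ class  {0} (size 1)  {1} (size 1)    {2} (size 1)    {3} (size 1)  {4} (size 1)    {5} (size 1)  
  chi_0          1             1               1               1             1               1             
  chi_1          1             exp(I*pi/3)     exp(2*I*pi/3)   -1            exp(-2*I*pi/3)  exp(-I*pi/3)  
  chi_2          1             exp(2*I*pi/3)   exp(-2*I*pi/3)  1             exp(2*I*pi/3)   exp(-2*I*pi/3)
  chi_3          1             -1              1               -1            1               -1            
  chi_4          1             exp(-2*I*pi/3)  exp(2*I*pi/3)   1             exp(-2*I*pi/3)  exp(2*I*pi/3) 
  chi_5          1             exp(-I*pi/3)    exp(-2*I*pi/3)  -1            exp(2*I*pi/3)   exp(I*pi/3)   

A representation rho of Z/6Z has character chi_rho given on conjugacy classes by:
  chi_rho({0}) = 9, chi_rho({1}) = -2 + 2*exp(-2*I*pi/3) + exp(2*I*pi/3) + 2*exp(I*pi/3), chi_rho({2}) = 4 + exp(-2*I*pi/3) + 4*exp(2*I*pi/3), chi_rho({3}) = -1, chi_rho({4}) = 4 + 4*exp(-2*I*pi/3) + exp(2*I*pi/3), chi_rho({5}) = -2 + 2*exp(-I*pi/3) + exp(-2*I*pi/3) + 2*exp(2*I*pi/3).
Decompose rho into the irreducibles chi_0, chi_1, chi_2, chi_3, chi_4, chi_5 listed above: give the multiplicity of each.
Multiplicities: chi_0: 1, chi_1: 2, chi_2: 1, chi_3: 3, chi_4: 2, chi_5: 0.

Working: Use <chi_rho, chi> = (1/|G|) sum_C |C| * chi_rho(C) * conj(chi(C)) with |G| = 6 for each irreducible chi in the table:
  <chi_rho, chi_0> = (1/6)[1*(9)*conj(1) + 1*(-2 + 2*exp(-2*I*pi/3) + exp(2*I*pi/3) + 2*exp(I*pi/3))*conj(1) + 1*(4 + exp(-2*I*pi/3) + 4*exp(2*I*pi/3))*conj(1) + 1*(-1)*conj(1) + 1*(4 + 4*exp(-2*I*pi/3) + exp(2*I*pi/3))*conj(1) + 1*(-2 + 2*exp(-I*pi/3) + exp(-2*I*pi/3) + 2*exp(2*I*pi/3))*conj(1)]
      = (1/6)[(9) + (-2 + 2*exp(-2*I*pi/3) + exp(2*I*pi/3) + 2*exp(I*pi/3)) + (4 + exp(-2*I*pi/3) + 4*exp(2*I*pi/3)) + (-1) + (4 + 4*exp(-2*I*pi/3) + exp(2*I*pi/3)) + (-2 + 2*exp(-I*pi/3) + exp(-2*I*pi/3) + 2*exp(2*I*pi/3))] = 6/6 = 1
  <chi_rho, chi_1> = (1/6)[1*(9)*conj(1) + 1*(-2 + 2*exp(-2*I*pi/3) + exp(2*I*pi/3) + 2*exp(I*pi/3))*conj(exp(I*pi/3)) + 1*(4 + exp(-2*I*pi/3) + 4*exp(2*I*pi/3))*conj(exp(2*I*pi/3)) + 1*(-1)*conj(-1) + 1*(4 + 4*exp(-2*I*pi/3) + exp(2*I*pi/3))*conj(exp(-2*I*pi/3)) + 1*(-2 + 2*exp(-I*pi/3) + exp(-2*I*pi/3) + 2*exp(2*I*pi/3))*conj(exp(-I*pi/3))]
      = (1/6)[(9) + (exp(I*pi/3) - 2*exp(-I*pi/3)) + (4 + 4*exp(-2*I*pi/3) + exp(2*I*pi/3)) + (1) + (4 + exp(-2*I*pi/3) + 4*exp(2*I*pi/3)) + (-2*exp(I*pi/3) + exp(-I*pi/3))] = 12/6 = 2
  <chi_rho, chi_2> = (1/6)[1*(9)*conj(1) + 1*(-2 + 2*exp(-2*I*pi/3) + exp(2*I*pi/3) + 2*exp(I*pi/3))*conj(exp(2*I*pi/3)) + 1*(4 + exp(-2*I*pi/3) + 4*exp(2*I*pi/3))*conj(exp(-2*I*pi/3)) + 1*(-1)*conj(1) + 1*(4 + 4*exp(-2*I*pi/3) + exp(2*I*pi/3))*conj(exp(2*I*pi/3)) + 1*(-2 + 2*exp(-I*pi/3) + exp(-2*I*pi/3) + 2*exp(2*I*pi/3))*conj(exp(-2*I*pi/3))]
      = (1/6)[(9) + (1 + 2*exp(-I*pi/3) + 2*exp(2*I*pi/3) - 2*exp(-2*I*pi/3)) + (-3) + (-1) + (-3) + (1 + 2*exp(-2*I*pi/3) - 2*exp(2*I*pi/3) + 2*exp(I*pi/3))] = 6/6 = 1
  <chi_rho, chi_3> = (1/6)[1*(9)*conj(1) + 1*(-2 + 2*exp(-2*I*pi/3) + exp(2*I*pi/3) + 2*exp(I*pi/3))*conj(-1) + 1*(4 + exp(-2*I*pi/3) + 4*exp(2*I*pi/3))*conj(1) + 1*(-1)*conj(-1) + 1*(4 + 4*exp(-2*I*pi/3) + exp(2*I*pi/3))*conj(1) + 1*(-2 + 2*exp(-I*pi/3) + exp(-2*I*pi/3) + 2*exp(2*I*pi/3))*conj(-1)]
      = (1/6)[(9) + (2 - 2*exp(I*pi/3) - exp(2*I*pi/3) - 2*exp(-2*I*pi/3)) + (4 + exp(-2*I*pi/3) + 4*exp(2*I*pi/3)) + (1) + (4 + 4*exp(-2*I*pi/3) + exp(2*I*pi/3)) + (2 - 2*exp(2*I*pi/3) - exp(-2*I*pi/3) - 2*exp(-I*pi/3))] = 18/6 = 3
  <chi_rho, chi_4> = (1/6)[1*(9)*conj(1) + 1*(-2 + 2*exp(-2*I*pi/3) + exp(2*I*pi/3) + 2*exp(I*pi/3))*conj(exp(-2*I*pi/3)) + 1*(4 + exp(-2*I*pi/3) + 4*exp(2*I*pi/3))*conj(exp(2*I*pi/3)) + 1*(-1)*conj(1) + 1*(4 + 4*exp(-2*I*pi/3) + exp(2*I*pi/3))*conj(exp(-2*I*pi/3)) + 1*(-2 + 2*exp(-I*pi/3) + exp(-2*I*pi/3) + 2*exp(2*I*pi/3))*conj(exp(2*I*pi/3))]
      = (1/6)[(9) + (-2*exp(2*I*pi/3) + exp(-2*I*pi/3)) + (4 + 4*exp(-2*I*pi/3) + exp(2*I*pi/3)) + (-1) + (4 + exp(-2*I*pi/3) + 4*exp(2*I*pi/3)) + (exp(2*I*pi/3) - 2*exp(-2*I*pi/3))] = 12/6 = 2
  <chi_rho, chi_5> = (1/6)[1*(9)*conj(1) + 1*(-2 + 2*exp(-2*I*pi/3) + exp(2*I*pi/3) + 2*exp(I*pi/3))*conj(exp(-I*pi/3)) + 1*(4 + exp(-2*I*pi/3) + 4*exp(2*I*pi/3))*conj(exp(-2*I*pi/3)) + 1*(-1)*conj(-1) + 1*(4 + 4*exp(-2*I*pi/3) + exp(2*I*pi/3))*conj(exp(2*I*pi/3)) + 1*(-2 + 2*exp(-I*pi/3) + exp(-2*I*pi/3) + 2*exp(2*I*pi/3))*conj(exp(I*pi/3))]
      = (1/6)[(9) + (-1 - 2*exp(I*pi/3) + 2*exp(-I*pi/3) + 2*exp(2*I*pi/3)) + (-3) + (1) + (-3) + (-1 + 2*exp(-2*I*pi/3) - 2*exp(-I*pi/3) + 2*exp(I*pi/3))] = 0/6 = 0
(Exp terms are combined using exp(i*s)*conj(exp(i*t)) = exp(i*(s-t)), and sums of them are collapsed using the identity that for every m > 1 the m distinct m-th roots of unity sum to 0, e.g. 1 + exp(2*I*pi/3) + exp(-2*I*pi/3) = 0.)
Dimension check: dim(rho) = sum (mult * dim) = 1*1 + 2*1 + 1*1 + 3*1 + 2*1 + 0*1 = 9 = chi_rho(e) = 9.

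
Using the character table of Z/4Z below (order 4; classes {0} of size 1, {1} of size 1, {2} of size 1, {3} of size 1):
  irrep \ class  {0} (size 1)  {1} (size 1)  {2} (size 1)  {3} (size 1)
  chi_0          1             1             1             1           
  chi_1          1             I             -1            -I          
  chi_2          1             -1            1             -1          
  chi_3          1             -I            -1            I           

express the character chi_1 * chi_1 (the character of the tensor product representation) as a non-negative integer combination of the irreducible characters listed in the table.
chi_1 tensor chi_1 = chi_2 (all other irreducibles have multiplicity 0).

Derivation: The character of a tensor product is the pointwise product (chi_1 * chi_1)(C) = chi_1(C) * chi_1(C):
  {0}: (1)*(1), {1}: (I)*(I), {2}: (-1)*(-1), {3}: (-I)*(-I)
so (chi_1 * chi_1) takes values
  {0} -> 1, {1} -> -1, {2} -> 1, {3} -> -1.
Now take the inner product of this character with each irreducible chi from the table, <chi_1*chi_1, chi> = (1/4) sum_C |C| (chi_1*chi_1)(C) conj(chi(C)):
  <chi_1*chi_1, chi_0> = (1/4)[1*(1)*conj(1) + 1*(-1)*conj(1) + 1*(1)*conj(1) + 1*(-1)*conj(1)]
      = (1/4)[(1) + (-1) + (1) + (-1)] = 0/4 = 0
  <chi_1*chi_1, chi_1> = (1/4)[1*(1)*conj(1) + 1*(-1)*conj(I) + 1*(1)*conj(-1) + 1*(-1)*conj(-I)]
      = (1/4)[(1) + (I) + (-1) + (-I)] = 0/4 = 0
  <chi_1*chi_1, chi_2> = (1/4)[1*(1)*conj(1) + 1*(-1)*conj(-1) + 1*(1)*conj(1) + 1*(-1)*conj(-1)]
      = (1/4)[(1) + (1) + (1) + (1)] = 4/4 = 1
  <chi_1*chi_1, chi_3> = (1/4)[1*(1)*conj(1) + 1*(-1)*conj(-I) + 1*(1)*conj(-1) + 1*(-1)*conj(I)]
      = (1/4)[(1) + (-I) + (-1) + (I)] = 0/4 = 0
(Exp terms are combined using exp(i*s)*conj(exp(i*t)) = exp(i*(s-t)), and sums of them are collapsed using the identity that for every m > 1 the m distinct m-th roots of unity sum to 0, e.g. 1 + exp(2*I*pi/3) + exp(-2*I*pi/3) = 0.)
Hence the multiplicities are chi_2: 1. Dimension check: dim(chi_1)*dim(chi_1) = 1*1 = 1 and sum (mult * dim) = 1*1 = 1.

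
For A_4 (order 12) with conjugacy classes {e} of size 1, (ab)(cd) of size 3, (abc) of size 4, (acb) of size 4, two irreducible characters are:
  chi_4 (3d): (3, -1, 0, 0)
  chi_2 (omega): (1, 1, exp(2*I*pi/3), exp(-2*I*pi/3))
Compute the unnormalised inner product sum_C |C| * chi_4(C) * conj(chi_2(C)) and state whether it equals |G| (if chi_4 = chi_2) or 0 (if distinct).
Sum = 0; so <chi_4, chi_2> = 0 (distinct irreducibles are orthogonal).

Proof sketch: Compute term by term over conjugacy classes (|C| * chi_4(C) * conj(chi_2(C))):
  1*(3)*conj(1) + 3*(-1)*conj(1) + 4*(0)*conj(exp(2*I*pi/3)) + 4*(0)*conj(exp(-2*I*pi/3))
  = (3) + (-3) + (0) + (0)
  = 0.
(Exp terms are combined using exp(i*s)*conj(exp(i*t)) = exp(i*(s-t)), and sums of them are collapsed using the identity that for every m > 1 the m distinct m-th roots of unity sum to 0, e.g. 1 + exp(2*I*pi/3) + exp(-2*I*pi/3) = 0.)
Dividing by |G| = 12 gives 0/12 = 0, matching the row-orthogonality relation <chi_4, chi_2> = [chi_4 = chi_2].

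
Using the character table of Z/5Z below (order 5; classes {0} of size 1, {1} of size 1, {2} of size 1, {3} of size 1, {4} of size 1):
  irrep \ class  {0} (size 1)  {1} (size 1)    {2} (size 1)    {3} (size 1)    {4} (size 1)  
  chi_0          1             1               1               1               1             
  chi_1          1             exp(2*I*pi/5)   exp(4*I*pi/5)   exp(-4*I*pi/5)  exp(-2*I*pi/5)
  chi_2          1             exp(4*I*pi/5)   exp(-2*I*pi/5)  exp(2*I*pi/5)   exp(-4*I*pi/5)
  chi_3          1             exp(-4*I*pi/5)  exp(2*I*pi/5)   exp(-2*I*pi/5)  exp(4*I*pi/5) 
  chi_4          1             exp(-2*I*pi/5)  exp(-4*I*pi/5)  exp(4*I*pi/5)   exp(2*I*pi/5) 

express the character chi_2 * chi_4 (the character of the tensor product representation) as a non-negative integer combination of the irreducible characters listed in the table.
chi_2 tensor chi_4 = chi_1 (all other irreducibles have multiplicity 0).

The character of a tensor product is the pointwise product (chi_2 * chi_4)(C) = chi_2(C) * chi_4(C):
  {0}: (1)*(1), {1}: (exp(4*I*pi/5))*(exp(-2*I*pi/5)), {2}: (exp(-2*I*pi/5))*(exp(-4*I*pi/5)), {3}: (exp(2*I*pi/5))*(exp(4*I*pi/5)), {4}: (exp(-4*I*pi/5))*(exp(2*I*pi/5))
so (chi_2 * chi_4) takes values
  {0} -> 1, {1} -> exp(2*I*pi/5), {2} -> exp(4*I*pi/5), {3} -> exp(-4*I*pi/5), {4} -> exp(-2*I*pi/5).
Now take the inner product of this character with each irreducible chi from the table, <chi_2*chi_4, chi> = (1/5) sum_C |C| (chi_2*chi_4)(C) conj(chi(C)):
  <chi_2*chi_4, chi_0> = (1/5)[1*(1)*conj(1) + 1*(exp(2*I*pi/5))*conj(1) + 1*(exp(4*I*pi/5))*conj(1) + 1*(exp(-4*I*pi/5))*conj(1) + 1*(exp(-2*I*pi/5))*conj(1)]
      = (1/5)[(1) + (exp(2*I*pi/5)) + (exp(4*I*pi/5)) + (exp(-4*I*pi/5)) + (exp(-2*I*pi/5))] = 0/5 = 0
  <chi_2*chi_4, chi_1> = (1/5)[1*(1)*conj(1) + 1*(exp(2*I*pi/5))*conj(exp(2*I*pi/5)) + 1*(exp(4*I*pi/5))*conj(exp(4*I*pi/5)) + 1*(exp(-4*I*pi/5))*conj(exp(-4*I*pi/5)) + 1*(exp(-2*I*pi/5))*conj(exp(-2*I*pi/5))]
      = (1/5)[(1) + (1) + (1) + (1) + (1)] = 5/5 = 1
  <chi_2*chi_4, chi_2> = (1/5)[1*(1)*conj(1) + 1*(exp(2*I*pi/5))*conj(exp(4*I*pi/5)) + 1*(exp(4*I*pi/5))*conj(exp(-2*I*pi/5)) + 1*(exp(-4*I*pi/5))*conj(exp(2*I*pi/5)) + 1*(exp(-2*I*pi/5))*conj(exp(-4*I*pi/5))]
      = (1/5)[(1) + (exp(-2*I*pi/5)) + (exp(-4*I*pi/5)) + (exp(4*I*pi/5)) + (exp(2*I*pi/5))] = 0/5 = 0
  <chi_2*chi_4, chi_3> = (1/5)[1*(1)*conj(1) + 1*(exp(2*I*pi/5))*conj(exp(-4*I*pi/5)) + 1*(exp(4*I*pi/5))*conj(exp(2*I*pi/5)) + 1*(exp(-4*I*pi/5))*conj(exp(-2*I*pi/5)) + 1*(exp(-2*I*pi/5))*conj(exp(4*I*pi/5))]
      = (1/5)[(1) + (exp(-4*I*pi/5)) + (exp(2*I*pi/5)) + (exp(-2*I*pi/5)) + (exp(4*I*pi/5))] = 0/5 = 0
  <chi_2*chi_4, chi_4> = (1/5)[1*(1)*conj(1) + 1*(exp(2*I*pi/5))*conj(exp(-2*I*pi/5)) + 1*(exp(4*I*pi/5))*conj(exp(-4*I*pi/5)) + 1*(exp(-4*I*pi/5))*conj(exp(4*I*pi/5)) + 1*(exp(-2*I*pi/5))*conj(exp(2*I*pi/5))]
      = (1/5)[(1) + (exp(4*I*pi/5)) + (exp(-2*I*pi/5)) + (exp(2*I*pi/5)) + (exp(-4*I*pi/5))] = 0/5 = 0
(Exp terms are combined using exp(i*s)*conj(exp(i*t)) = exp(i*(s-t)), and sums of them are collapsed using the identity that for every m > 1 the m distinct m-th roots of unity sum to 0, e.g. 1 + exp(2*I*pi/3) + exp(-2*I*pi/3) = 0.)
Hence the multiplicities are chi_1: 1. Dimension check: dim(chi_2)*dim(chi_4) = 1*1 = 1 and sum (mult * dim) = 1*1 = 1.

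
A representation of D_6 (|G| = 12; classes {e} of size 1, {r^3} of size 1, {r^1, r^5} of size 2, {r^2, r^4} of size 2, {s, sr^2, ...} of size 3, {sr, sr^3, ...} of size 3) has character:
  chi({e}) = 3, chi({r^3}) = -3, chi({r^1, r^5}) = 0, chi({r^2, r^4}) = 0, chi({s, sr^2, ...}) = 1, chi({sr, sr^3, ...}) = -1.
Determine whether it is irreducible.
Not irreducible (reducible): <chi, chi> = 2 > 1.

Why: <chi, chi> = (1/|G|) sum_C |C| * |chi(C)|^2 = (1/12)[1*|3|^2 + 1*|-3|^2 + 2*|0|^2 + 2*|0|^2 + 3*|1|^2 + 3*|-1|^2]
  = (1/12)[(9) + (9) + (0) + (0) + (3) + (3)] = 24/12 = 2.
A character is irreducible iff <chi, chi> = 1, so this representation is reducible.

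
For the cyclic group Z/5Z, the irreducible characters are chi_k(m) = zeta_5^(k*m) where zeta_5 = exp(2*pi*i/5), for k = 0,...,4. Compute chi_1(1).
chi_1(1) = zeta_5^1 = exp(2*I*pi/5)

Solution. chi_1(1) = zeta_5^(1*1) = zeta_5^1. Since zeta_5^5 = 1, this equals zeta_5^1 = exp(2*pi*i*1/5) = exp(2*I*pi/5).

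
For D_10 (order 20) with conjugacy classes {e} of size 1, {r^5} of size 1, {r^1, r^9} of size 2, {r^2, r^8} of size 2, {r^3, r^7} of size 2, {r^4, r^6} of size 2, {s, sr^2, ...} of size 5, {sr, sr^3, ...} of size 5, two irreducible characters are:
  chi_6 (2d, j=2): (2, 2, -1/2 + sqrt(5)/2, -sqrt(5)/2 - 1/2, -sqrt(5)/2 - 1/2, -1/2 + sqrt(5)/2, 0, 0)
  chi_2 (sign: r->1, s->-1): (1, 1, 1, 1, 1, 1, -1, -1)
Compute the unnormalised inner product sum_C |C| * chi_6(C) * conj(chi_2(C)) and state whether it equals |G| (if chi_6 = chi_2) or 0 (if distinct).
Sum = 0; so <chi_6, chi_2> = 0 (distinct irreducibles are orthogonal).

Proof sketch: Compute term by term over conjugacy classes (|C| * chi_6(C) * conj(chi_2(C))):
  1*(2)*conj(1) + 1*(2)*conj(1) + 2*(-1/2 + sqrt(5)/2)*conj(1) + 2*(-sqrt(5)/2 - 1/2)*conj(1) + 2*(-sqrt(5)/2 - 1/2)*conj(1) + 2*(-1/2 + sqrt(5)/2)*conj(1) + 5*(0)*conj(-1) + 5*(0)*conj(-1)
  = (2) + (2) + (-1 + sqrt(5)) + (-sqrt(5) - 1) + (-sqrt(5) - 1) + (-1 + sqrt(5)) + (0) + (0)
  = 0.
Dividing by |G| = 20 gives 0/20 = 0, matching the row-orthogonality relation <chi_6, chi_2> = [chi_6 = chi_2].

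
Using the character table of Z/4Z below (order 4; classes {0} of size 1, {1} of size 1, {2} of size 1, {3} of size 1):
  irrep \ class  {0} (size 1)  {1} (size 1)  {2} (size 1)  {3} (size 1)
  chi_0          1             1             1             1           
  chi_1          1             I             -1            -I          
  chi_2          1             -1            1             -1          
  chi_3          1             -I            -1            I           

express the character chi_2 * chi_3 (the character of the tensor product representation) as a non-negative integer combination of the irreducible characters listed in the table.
chi_2 tensor chi_3 = chi_1 (all other irreducibles have multiplicity 0).

Working: The character of a tensor product is the pointwise product (chi_2 * chi_3)(C) = chi_2(C) * chi_3(C):
  {0}: (1)*(1), {1}: (-1)*(-I), {2}: (1)*(-1), {3}: (-1)*(I)
so (chi_2 * chi_3) takes values
  {0} -> 1, {1} -> I, {2} -> -1, {3} -> -I.
Now take the inner product of this character with each irreducible chi from the table, <chi_2*chi_3, chi> = (1/4) sum_C |C| (chi_2*chi_3)(C) conj(chi(C)):
  <chi_2*chi_3, chi_0> = (1/4)[1*(1)*conj(1) + 1*(I)*conj(1) + 1*(-1)*conj(1) + 1*(-I)*conj(1)]
      = (1/4)[(1) + (I) + (-1) + (-I)] = 0/4 = 0
  <chi_2*chi_3, chi_1> = (1/4)[1*(1)*conj(1) + 1*(I)*conj(I) + 1*(-1)*conj(-1) + 1*(-I)*conj(-I)]
      = (1/4)[(1) + (1) + (1) + (1)] = 4/4 = 1
  <chi_2*chi_3, chi_2> = (1/4)[1*(1)*conj(1) + 1*(I)*conj(-1) + 1*(-1)*conj(1) + 1*(-I)*conj(-1)]
      = (1/4)[(1) + (-I) + (-1) + (I)] = 0/4 = 0
  <chi_2*chi_3, chi_3> = (1/4)[1*(1)*conj(1) + 1*(I)*conj(-I) + 1*(-1)*conj(-1) + 1*(-I)*conj(I)]
      = (1/4)[(1) + (-1) + (1) + (-1)] = 0/4 = 0
(Exp terms are combined using exp(i*s)*conj(exp(i*t)) = exp(i*(s-t)), and sums of them are collapsed using the identity that for every m > 1 the m distinct m-th roots of unity sum to 0, e.g. 1 + exp(2*I*pi/3) + exp(-2*I*pi/3) = 0.)
Hence the multiplicities are chi_1: 1. Dimension check: dim(chi_2)*dim(chi_3) = 1*1 = 1 and sum (mult * dim) = 1*1 = 1.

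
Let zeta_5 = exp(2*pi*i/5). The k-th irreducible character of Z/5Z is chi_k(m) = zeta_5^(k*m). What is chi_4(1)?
chi_4(1) = zeta_5^4 = exp(-2*I*pi/5)

Argument: chi_4(1) = zeta_5^(4*1) = zeta_5^4. Since zeta_5^5 = 1, this equals zeta_5^4 = exp(2*pi*i*4/5) = exp(-2*I*pi/5).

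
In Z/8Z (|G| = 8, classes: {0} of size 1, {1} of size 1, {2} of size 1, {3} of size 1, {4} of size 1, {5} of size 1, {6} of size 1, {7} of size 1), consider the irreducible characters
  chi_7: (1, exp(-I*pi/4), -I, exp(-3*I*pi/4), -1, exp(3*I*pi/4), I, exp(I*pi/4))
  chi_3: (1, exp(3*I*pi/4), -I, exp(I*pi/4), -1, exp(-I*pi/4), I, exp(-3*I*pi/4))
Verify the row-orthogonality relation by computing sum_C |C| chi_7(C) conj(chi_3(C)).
Sum = 0; so <chi_7, chi_3> = 0 (distinct irreducibles are orthogonal).

Details: Compute term by term over conjugacy classes (|C| * chi_7(C) * conj(chi_3(C))):
  1*(1)*conj(1) + 1*(exp(-I*pi/4))*conj(exp(3*I*pi/4)) + 1*(-I)*conj(-I) + 1*(exp(-3*I*pi/4))*conj(exp(I*pi/4)) + 1*(-1)*conj(-1) + 1*(exp(3*I*pi/4))*conj(exp(-I*pi/4)) + 1*(I)*conj(I) + 1*(exp(I*pi/4))*conj(exp(-3*I*pi/4))
  = (1) + (-1) + (1) + (-1) + (1) + (-1) + (1) + (-1)
  = 0.
(Exp terms are combined using exp(i*s)*conj(exp(i*t)) = exp(i*(s-t)), and sums of them are collapsed using the identity that for every m > 1 the m distinct m-th roots of unity sum to 0, e.g. 1 + exp(2*I*pi/3) + exp(-2*I*pi/3) = 0.)
Dividing by |G| = 8 gives 0/8 = 0, matching the row-orthogonality relation <chi_7, chi_3> = [chi_7 = chi_3].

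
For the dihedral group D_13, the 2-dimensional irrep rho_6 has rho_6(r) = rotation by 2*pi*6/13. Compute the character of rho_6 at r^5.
chi_{rho_6}(r^5) = 2*cos(2*pi*6*5/13) = -2*cos(5*pi/13)

Justification: rho_6(r^5) is rotation by angle 2*pi*6*5/13, whose trace is 2*cos(2*pi*6*5/13) = -2*cos(5*pi/13).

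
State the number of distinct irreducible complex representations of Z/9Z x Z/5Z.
45

Why: The number of irreducible complex representations of a finite group equals its number of conjugacy classes. Z/9Z x Z/5Z is abelian of order 45, so every element is its own conjugacy class: 45 classes, so Z/9Z x Z/5Z (order 45) has exactly 45 irreducible complex representations.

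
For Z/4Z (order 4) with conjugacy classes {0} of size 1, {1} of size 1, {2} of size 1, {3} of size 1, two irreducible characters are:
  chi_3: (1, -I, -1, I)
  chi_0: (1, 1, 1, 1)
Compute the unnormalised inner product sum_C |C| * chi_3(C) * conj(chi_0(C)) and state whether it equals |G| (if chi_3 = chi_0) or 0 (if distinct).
Sum = 0; so <chi_3, chi_0> = 0 (distinct irreducibles are orthogonal).

Why: Compute term by term over conjugacy classes (|C| * chi_3(C) * conj(chi_0(C))):
  1*(1)*conj(1) + 1*(-I)*conj(1) + 1*(-1)*conj(1) + 1*(I)*conj(1)
  = (1) + (-I) + (-1) + (I)
  = 0.
(Exp terms are combined using exp(i*s)*conj(exp(i*t)) = exp(i*(s-t)), and sums of them are collapsed using the identity that for every m > 1 the m distinct m-th roots of unity sum to 0, e.g. 1 + exp(2*I*pi/3) + exp(-2*I*pi/3) = 0.)
Dividing by |G| = 4 gives 0/4 = 0, matching the row-orthogonality relation <chi_3, chi_0> = [chi_3 = chi_0].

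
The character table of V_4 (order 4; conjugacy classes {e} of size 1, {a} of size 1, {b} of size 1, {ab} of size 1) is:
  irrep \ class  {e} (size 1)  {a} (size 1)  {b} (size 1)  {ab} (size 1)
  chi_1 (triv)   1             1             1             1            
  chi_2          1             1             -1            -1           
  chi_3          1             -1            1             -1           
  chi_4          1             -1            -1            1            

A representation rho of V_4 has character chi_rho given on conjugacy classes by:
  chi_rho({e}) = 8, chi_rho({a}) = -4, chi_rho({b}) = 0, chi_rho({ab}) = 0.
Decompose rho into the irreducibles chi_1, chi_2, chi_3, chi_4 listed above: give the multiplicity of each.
Multiplicities: chi_1: 1, chi_2: 1, chi_3: 3, chi_4: 3.

Why: Use <chi_rho, chi> = (1/|G|) sum_C |C| * chi_rho(C) * conj(chi(C)) with |G| = 4 for each irreducible chi in the table:
  <chi_rho, chi_1> = (1/4)[1*(8)*conj(1) + 1*(-4)*conj(1) + 1*(0)*conj(1) + 1*(0)*conj(1)]
      = (1/4)[(8) + (-4) + (0) + (0)] = 4/4 = 1
  <chi_rho, chi_2> = (1/4)[1*(8)*conj(1) + 1*(-4)*conj(1) + 1*(0)*conj(-1) + 1*(0)*conj(-1)]
      = (1/4)[(8) + (-4) + (0) + (0)] = 4/4 = 1
  <chi_rho, chi_3> = (1/4)[1*(8)*conj(1) + 1*(-4)*conj(-1) + 1*(0)*conj(1) + 1*(0)*conj(-1)]
      = (1/4)[(8) + (4) + (0) + (0)] = 12/4 = 3
  <chi_rho, chi_4> = (1/4)[1*(8)*conj(1) + 1*(-4)*conj(-1) + 1*(0)*conj(-1) + 1*(0)*conj(1)]
      = (1/4)[(8) + (4) + (0) + (0)] = 12/4 = 3
Dimension check: dim(rho) = sum (mult * dim) = 1*1 + 1*1 + 3*1 + 3*1 = 8 = chi_rho(e) = 8.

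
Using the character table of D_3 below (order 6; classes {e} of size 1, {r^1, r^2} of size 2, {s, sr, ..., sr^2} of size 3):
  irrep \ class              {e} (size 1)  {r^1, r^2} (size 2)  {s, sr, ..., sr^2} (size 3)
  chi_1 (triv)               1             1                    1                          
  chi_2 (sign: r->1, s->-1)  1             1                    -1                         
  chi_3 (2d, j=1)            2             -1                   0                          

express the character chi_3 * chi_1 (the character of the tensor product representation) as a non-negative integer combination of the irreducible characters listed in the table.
chi_3 tensor chi_1 = chi_3 (all other irreducibles have multiplicity 0).

Reasoning: The character of a tensor product is the pointwise product (chi_3 * chi_1)(C) = chi_3(C) * chi_1(C):
  {e}: (2)*(1), {r^1, r^2}: (-1)*(1), {s, sr, ..., sr^2}: (0)*(1)
so (chi_3 * chi_1) takes values
  {e} -> 2, {r^1, r^2} -> -1, {s, sr, ..., sr^2} -> 0.
Now take the inner product of this character with each irreducible chi from the table, <chi_3*chi_1, chi> = (1/6) sum_C |C| (chi_3*chi_1)(C) conj(chi(C)):
  <chi_3*chi_1, chi_1> = (1/6)[1*(2)*conj(1) + 2*(-1)*conj(1) + 3*(0)*conj(1)]
      = (1/6)[(2) + (-2) + (0)] = 0/6 = 0
  <chi_3*chi_1, chi_2> = (1/6)[1*(2)*conj(1) + 2*(-1)*conj(1) + 3*(0)*conj(-1)]
      = (1/6)[(2) + (-2) + (0)] = 0/6 = 0
  <chi_3*chi_1, chi_3> = (1/6)[1*(2)*conj(2) + 2*(-1)*conj(-1) + 3*(0)*conj(0)]
      = (1/6)[(4) + (2) + (0)] = 6/6 = 1
Hence the multiplicities are chi_3: 1. Dimension check: dim(chi_3)*dim(chi_1) = 2*1 = 2 and sum (mult * dim) = 1*2 = 2.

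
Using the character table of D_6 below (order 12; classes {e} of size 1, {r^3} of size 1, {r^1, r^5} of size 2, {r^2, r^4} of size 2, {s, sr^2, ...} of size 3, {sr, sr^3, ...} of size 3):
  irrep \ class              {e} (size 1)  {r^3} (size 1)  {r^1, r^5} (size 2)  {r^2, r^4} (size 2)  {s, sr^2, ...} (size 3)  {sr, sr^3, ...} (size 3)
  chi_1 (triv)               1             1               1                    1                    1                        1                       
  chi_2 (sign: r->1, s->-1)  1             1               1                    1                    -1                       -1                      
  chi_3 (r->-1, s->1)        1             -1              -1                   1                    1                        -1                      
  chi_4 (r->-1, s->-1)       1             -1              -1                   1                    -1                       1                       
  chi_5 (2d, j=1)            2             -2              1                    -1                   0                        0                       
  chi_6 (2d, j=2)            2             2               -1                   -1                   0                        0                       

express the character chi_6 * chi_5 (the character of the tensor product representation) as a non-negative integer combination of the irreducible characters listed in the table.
chi_6 tensor chi_5 = chi_3 + chi_4 + chi_5 (all other irreducibles have multiplicity 0).

Working: The character of a tensor product is the pointwise product (chi_6 * chi_5)(C) = chi_6(C) * chi_5(C):
  {e}: (2)*(2), {r^3}: (2)*(-2), {r^1, r^5}: (-1)*(1), {r^2, r^4}: (-1)*(-1), {s, sr^2, ...}: (0)*(0), {sr, sr^3, ...}: (0)*(0)
so (chi_6 * chi_5) takes values
  {e} -> 4, {r^3} -> -4, {r^1, r^5} -> -1, {r^2, r^4} -> 1, {s, sr^2, ...} -> 0, {sr, sr^3, ...} -> 0.
Now take the inner product of this character with each irreducible chi from the table, <chi_6*chi_5, chi> = (1/12) sum_C |C| (chi_6*chi_5)(C) conj(chi(C)):
  <chi_6*chi_5, chi_1> = (1/12)[1*(4)*conj(1) + 1*(-4)*conj(1) + 2*(-1)*conj(1) + 2*(1)*conj(1) + 3*(0)*conj(1) + 3*(0)*conj(1)]
      = (1/12)[(4) + (-4) + (-2) + (2) + (0) + (0)] = 0/12 = 0
  <chi_6*chi_5, chi_2> = (1/12)[1*(4)*conj(1) + 1*(-4)*conj(1) + 2*(-1)*conj(1) + 2*(1)*conj(1) + 3*(0)*conj(-1) + 3*(0)*conj(-1)]
      = (1/12)[(4) + (-4) + (-2) + (2) + (0) + (0)] = 0/12 = 0
  <chi_6*chi_5, chi_3> = (1/12)[1*(4)*conj(1) + 1*(-4)*conj(-1) + 2*(-1)*conj(-1) + 2*(1)*conj(1) + 3*(0)*conj(1) + 3*(0)*conj(-1)]
      = (1/12)[(4) + (4) + (2) + (2) + (0) + (0)] = 12/12 = 1
  <chi_6*chi_5, chi_4> = (1/12)[1*(4)*conj(1) + 1*(-4)*conj(-1) + 2*(-1)*conj(-1) + 2*(1)*conj(1) + 3*(0)*conj(-1) + 3*(0)*conj(1)]
      = (1/12)[(4) + (4) + (2) + (2) + (0) + (0)] = 12/12 = 1
  <chi_6*chi_5, chi_5> = (1/12)[1*(4)*conj(2) + 1*(-4)*conj(-2) + 2*(-1)*conj(1) + 2*(1)*conj(-1) + 3*(0)*conj(0) + 3*(0)*conj(0)]
      = (1/12)[(8) + (8) + (-2) + (-2) + (0) + (0)] = 12/12 = 1
  <chi_6*chi_5, chi_6> = (1/12)[1*(4)*conj(2) + 1*(-4)*conj(2) + 2*(-1)*conj(-1) + 2*(1)*conj(-1) + 3*(0)*conj(0) + 3*(0)*conj(0)]
      = (1/12)[(8) + (-8) + (2) + (-2) + (0) + (0)] = 0/12 = 0
Hence the multiplicities are chi_3: 1, chi_4: 1, chi_5: 1. Dimension check: dim(chi_6)*dim(chi_5) = 2*2 = 4 and sum (mult * dim) = 1*1 + 1*1 + 1*2 = 4.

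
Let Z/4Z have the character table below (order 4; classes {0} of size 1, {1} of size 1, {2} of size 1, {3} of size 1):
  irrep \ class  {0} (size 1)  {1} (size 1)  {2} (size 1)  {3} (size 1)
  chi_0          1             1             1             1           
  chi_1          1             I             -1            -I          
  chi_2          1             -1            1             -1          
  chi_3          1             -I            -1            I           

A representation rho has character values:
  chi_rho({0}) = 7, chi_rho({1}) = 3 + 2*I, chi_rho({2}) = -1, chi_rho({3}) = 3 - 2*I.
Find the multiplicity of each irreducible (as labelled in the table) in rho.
Multiplicities: chi_0: 3, chi_1: 3, chi_2: 0, chi_3: 1.

Reasoning: Use <chi_rho, chi> = (1/|G|) sum_C |C| * chi_rho(C) * conj(chi(C)) with |G| = 4 for each irreducible chi in the table:
  <chi_rho, chi_0> = (1/4)[1*(7)*conj(1) + 1*(3 + 2*I)*conj(1) + 1*(-1)*conj(1) + 1*(3 - 2*I)*conj(1)]
      = (1/4)[(7) + (3 + 2*I) + (-1) + (3 - 2*I)] = 12/4 = 3
  <chi_rho, chi_1> = (1/4)[1*(7)*conj(1) + 1*(3 + 2*I)*conj(I) + 1*(-1)*conj(-1) + 1*(3 - 2*I)*conj(-I)]
      = (1/4)[(7) + (2 - 3*I) + (1) + (2 + 3*I)] = 12/4 = 3
  <chi_rho, chi_2> = (1/4)[1*(7)*conj(1) + 1*(3 + 2*I)*conj(-1) + 1*(-1)*conj(1) + 1*(3 - 2*I)*conj(-1)]
      = (1/4)[(7) + (-3 - 2*I) + (-1) + (-3 + 2*I)] = 0/4 = 0
  <chi_rho, chi_3> = (1/4)[1*(7)*conj(1) + 1*(3 + 2*I)*conj(-I) + 1*(-1)*conj(-1) + 1*(3 - 2*I)*conj(I)]
      = (1/4)[(7) + (-2 + 3*I) + (1) + (-2 - 3*I)] = 4/4 = 1
(Exp terms are combined using exp(i*s)*conj(exp(i*t)) = exp(i*(s-t)), and sums of them are collapsed using the identity that for every m > 1 the m distinct m-th roots of unity sum to 0, e.g. 1 + exp(2*I*pi/3) + exp(-2*I*pi/3) = 0.)
Dimension check: dim(rho) = sum (mult * dim) = 3*1 + 3*1 + 0*1 + 1*1 = 7 = chi_rho(e) = 7.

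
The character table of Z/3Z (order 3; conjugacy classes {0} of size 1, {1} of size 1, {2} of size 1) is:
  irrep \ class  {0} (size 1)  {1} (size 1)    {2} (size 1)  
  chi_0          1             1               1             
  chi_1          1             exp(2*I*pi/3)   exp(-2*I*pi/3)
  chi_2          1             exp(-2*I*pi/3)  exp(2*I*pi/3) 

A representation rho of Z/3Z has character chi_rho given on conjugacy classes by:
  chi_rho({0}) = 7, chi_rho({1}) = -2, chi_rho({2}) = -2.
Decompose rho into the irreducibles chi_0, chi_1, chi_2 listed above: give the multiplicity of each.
Multiplicities: chi_0: 1, chi_1: 3, chi_2: 3.

Proof sketch: Use <chi_rho, chi> = (1/|G|) sum_C |C| * chi_rho(C) * conj(chi(C)) with |G| = 3 for each irreducible chi in the table:
  <chi_rho, chi_0> = (1/3)[1*(7)*conj(1) + 1*(-2)*conj(1) + 1*(-2)*conj(1)]
      = (1/3)[(7) + (-2) + (-2)] = 3/3 = 1
  <chi_rho, chi_1> = (1/3)[1*(7)*conj(1) + 1*(-2)*conj(exp(2*I*pi/3)) + 1*(-2)*conj(exp(-2*I*pi/3))]
      = (1/3)[(7) + (3 + exp(-2*I*pi/3) + 3*exp(2*I*pi/3)) + (3 + 3*exp(-2*I*pi/3) + exp(2*I*pi/3))] = 9/3 = 3
  <chi_rho, chi_2> = (1/3)[1*(7)*conj(1) + 1*(-2)*conj(exp(-2*I*pi/3)) + 1*(-2)*conj(exp(2*I*pi/3))]
      = (1/3)[(7) + (3 + 3*exp(-2*I*pi/3) + exp(2*I*pi/3)) + (3 + exp(-2*I*pi/3) + 3*exp(2*I*pi/3))] = 9/3 = 3
(Exp terms are combined using exp(i*s)*conj(exp(i*t)) = exp(i*(s-t)), and sums of them are collapsed using the identity that for every m > 1 the m distinct m-th roots of unity sum to 0, e.g. 1 + exp(2*I*pi/3) + exp(-2*I*pi/3) = 0.)
Dimension check: dim(rho) = sum (mult * dim) = 1*1 + 3*1 + 3*1 = 7 = chi_rho(e) = 7.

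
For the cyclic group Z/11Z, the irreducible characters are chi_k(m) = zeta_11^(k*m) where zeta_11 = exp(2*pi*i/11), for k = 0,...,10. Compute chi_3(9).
chi_3(9) = zeta_11^27 = exp(10*I*pi/11)

Explanation: chi_3(9) = zeta_11^(3*9) = zeta_11^27. Since zeta_11^11 = 1, this equals zeta_11^5 = exp(2*pi*i*5/11) = exp(10*I*pi/11).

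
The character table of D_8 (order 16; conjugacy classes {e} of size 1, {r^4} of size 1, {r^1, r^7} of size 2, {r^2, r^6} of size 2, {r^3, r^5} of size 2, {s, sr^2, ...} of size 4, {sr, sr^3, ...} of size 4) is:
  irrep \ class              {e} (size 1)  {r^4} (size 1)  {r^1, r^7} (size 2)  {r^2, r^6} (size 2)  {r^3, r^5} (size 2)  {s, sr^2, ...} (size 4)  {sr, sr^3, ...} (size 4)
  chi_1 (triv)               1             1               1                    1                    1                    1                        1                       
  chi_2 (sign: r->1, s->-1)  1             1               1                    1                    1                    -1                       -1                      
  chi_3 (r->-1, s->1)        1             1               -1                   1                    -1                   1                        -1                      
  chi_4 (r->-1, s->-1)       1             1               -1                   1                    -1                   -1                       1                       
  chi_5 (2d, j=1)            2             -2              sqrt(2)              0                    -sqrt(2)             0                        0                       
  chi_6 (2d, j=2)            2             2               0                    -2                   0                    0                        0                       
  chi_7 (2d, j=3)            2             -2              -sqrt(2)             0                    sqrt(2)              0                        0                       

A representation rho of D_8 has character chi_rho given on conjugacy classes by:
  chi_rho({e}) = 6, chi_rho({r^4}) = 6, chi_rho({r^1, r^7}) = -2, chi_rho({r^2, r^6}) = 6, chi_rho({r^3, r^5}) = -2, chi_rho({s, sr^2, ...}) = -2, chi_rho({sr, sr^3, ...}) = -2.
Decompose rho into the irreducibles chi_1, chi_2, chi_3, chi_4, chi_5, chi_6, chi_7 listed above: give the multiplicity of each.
Multiplicities: chi_1: 0, chi_2: 2, chi_3: 2, chi_4: 2, chi_5: 0, chi_6: 0, chi_7: 0.

Explanation: Use <chi_rho, chi> = (1/|G|) sum_C |C| * chi_rho(C) * conj(chi(C)) with |G| = 16 for each irreducible chi in the table:
  <chi_rho, chi_1> = (1/16)[1*(6)*conj(1) + 1*(6)*conj(1) + 2*(-2)*conj(1) + 2*(6)*conj(1) + 2*(-2)*conj(1) + 4*(-2)*conj(1) + 4*(-2)*conj(1)]
      = (1/16)[(6) + (6) + (-4) + (12) + (-4) + (-8) + (-8)] = 0/16 = 0
  <chi_rho, chi_2> = (1/16)[1*(6)*conj(1) + 1*(6)*conj(1) + 2*(-2)*conj(1) + 2*(6)*conj(1) + 2*(-2)*conj(1) + 4*(-2)*conj(-1) + 4*(-2)*conj(-1)]
      = (1/16)[(6) + (6) + (-4) + (12) + (-4) + (8) + (8)] = 32/16 = 2
  <chi_rho, chi_3> = (1/16)[1*(6)*conj(1) + 1*(6)*conj(1) + 2*(-2)*conj(-1) + 2*(6)*conj(1) + 2*(-2)*conj(-1) + 4*(-2)*conj(1) + 4*(-2)*conj(-1)]
      = (1/16)[(6) + (6) + (4) + (12) + (4) + (-8) + (8)] = 32/16 = 2
  <chi_rho, chi_4> = (1/16)[1*(6)*conj(1) + 1*(6)*conj(1) + 2*(-2)*conj(-1) + 2*(6)*conj(1) + 2*(-2)*conj(-1) + 4*(-2)*conj(-1) + 4*(-2)*conj(1)]
      = (1/16)[(6) + (6) + (4) + (12) + (4) + (8) + (-8)] = 32/16 = 2
  <chi_rho, chi_5> = (1/16)[1*(6)*conj(2) + 1*(6)*conj(-2) + 2*(-2)*conj(sqrt(2)) + 2*(6)*conj(0) + 2*(-2)*conj(-sqrt(2)) + 4*(-2)*conj(0) + 4*(-2)*conj(0)]
      = (1/16)[(12) + (-12) + (-4*sqrt(2)) + (0) + (4*sqrt(2)) + (0) + (0)] = 0/16 = 0
  <chi_rho, chi_6> = (1/16)[1*(6)*conj(2) + 1*(6)*conj(2) + 2*(-2)*conj(0) + 2*(6)*conj(-2) + 2*(-2)*conj(0) + 4*(-2)*conj(0) + 4*(-2)*conj(0)]
      = (1/16)[(12) + (12) + (0) + (-24) + (0) + (0) + (0)] = 0/16 = 0
  <chi_rho, chi_7> = (1/16)[1*(6)*conj(2) + 1*(6)*conj(-2) + 2*(-2)*conj(-sqrt(2)) + 2*(6)*conj(0) + 2*(-2)*conj(sqrt(2)) + 4*(-2)*conj(0) + 4*(-2)*conj(0)]
      = (1/16)[(12) + (-12) + (4*sqrt(2)) + (0) + (-4*sqrt(2)) + (0) + (0)] = 0/16 = 0
Dimension check: dim(rho) = sum (mult * dim) = 0*1 + 2*1 + 2*1 + 2*1 + 0*2 + 0*2 + 0*2 = 6 = chi_rho(e) = 6.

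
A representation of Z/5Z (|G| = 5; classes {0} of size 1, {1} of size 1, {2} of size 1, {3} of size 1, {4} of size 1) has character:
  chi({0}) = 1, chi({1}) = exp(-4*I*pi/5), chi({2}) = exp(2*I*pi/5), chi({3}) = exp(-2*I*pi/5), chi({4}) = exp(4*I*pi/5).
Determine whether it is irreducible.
Irreducible: <chi, chi> = 1.

Argument: <chi, chi> = (1/|G|) sum_C |C| * |chi(C)|^2 = (1/5)[1*|1|^2 + 1*|exp(-4*I*pi/5)|^2 + 1*|exp(2*I*pi/5)|^2 + 1*|exp(-2*I*pi/5)|^2 + 1*|exp(4*I*pi/5)|^2]
  = (1/5)[(1) + (1) + (1) + (1) + (1)] = 5/5 = 1.
(Exp terms are combined using exp(i*s)*conj(exp(i*t)) = exp(i*(s-t)), and sums of them are collapsed using the identity that for every m > 1 the m distinct m-th roots of unity sum to 0, e.g. 1 + exp(2*I*pi/3) + exp(-2*I*pi/3) = 0.)
A character is irreducible iff <chi, chi> = 1, so this representation is irreducible.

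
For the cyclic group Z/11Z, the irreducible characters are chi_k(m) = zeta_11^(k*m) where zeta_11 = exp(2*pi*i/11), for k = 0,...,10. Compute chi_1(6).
chi_1(6) = zeta_11^6 = exp(-10*I*pi/11)

chi_1(6) = zeta_11^(1*6) = zeta_11^6. Since zeta_11^11 = 1, this equals zeta_11^6 = exp(2*pi*i*6/11) = exp(-10*I*pi/11).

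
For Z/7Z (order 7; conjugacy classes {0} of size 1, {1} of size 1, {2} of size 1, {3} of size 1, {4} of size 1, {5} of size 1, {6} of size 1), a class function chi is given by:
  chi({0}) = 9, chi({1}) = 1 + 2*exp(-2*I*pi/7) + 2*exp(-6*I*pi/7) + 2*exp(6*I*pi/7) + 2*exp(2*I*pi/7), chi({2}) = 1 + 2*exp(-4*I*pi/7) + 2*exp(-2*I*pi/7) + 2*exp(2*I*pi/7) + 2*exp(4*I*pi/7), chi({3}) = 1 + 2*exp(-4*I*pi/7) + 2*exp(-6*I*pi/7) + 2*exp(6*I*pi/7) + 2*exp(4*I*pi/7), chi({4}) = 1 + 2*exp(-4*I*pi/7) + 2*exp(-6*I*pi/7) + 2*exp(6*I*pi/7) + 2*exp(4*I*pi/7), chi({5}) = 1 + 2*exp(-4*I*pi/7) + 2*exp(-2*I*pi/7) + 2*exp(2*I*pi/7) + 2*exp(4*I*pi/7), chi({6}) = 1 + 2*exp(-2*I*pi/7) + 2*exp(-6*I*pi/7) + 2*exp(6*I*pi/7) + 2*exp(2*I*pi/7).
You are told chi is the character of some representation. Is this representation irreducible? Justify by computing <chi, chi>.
Not irreducible (reducible): <chi, chi> = 17 > 1.

<chi, chi> = (1/|G|) sum_C |C| * |chi(C)|^2 = (1/7)[1*|9|^2 + 1*|1 + 2*exp(-2*I*pi/7) + 2*exp(-6*I*pi/7) + 2*exp(6*I*pi/7) + 2*exp(2*I*pi/7)|^2 + 1*|1 + 2*exp(-4*I*pi/7) + 2*exp(-2*I*pi/7) + 2*exp(2*I*pi/7) + 2*exp(4*I*pi/7)|^2 + 1*|1 + 2*exp(-4*I*pi/7) + 2*exp(-6*I*pi/7) + 2*exp(6*I*pi/7) + 2*exp(4*I*pi/7)|^2 + 1*|1 + 2*exp(-4*I*pi/7) + 2*exp(-6*I*pi/7) + 2*exp(6*I*pi/7) + 2*exp(4*I*pi/7)|^2 + 1*|1 + 2*exp(-4*I*pi/7) + 2*exp(-2*I*pi/7) + 2*exp(2*I*pi/7) + 2*exp(4*I*pi/7)|^2 + 1*|1 + 2*exp(-2*I*pi/7) + 2*exp(-6*I*pi/7) + 2*exp(6*I*pi/7) + 2*exp(2*I*pi/7)|^2]
  = (1/7)[(81) + (17 + 12*exp(-4*I*pi/7) + 8*exp(-2*I*pi/7) + 12*exp(-6*I*pi/7) + 12*exp(6*I*pi/7) + 8*exp(2*I*pi/7) + 12*exp(4*I*pi/7)) + (17 + 12*exp(-2*I*pi/7) + 8*exp(-4*I*pi/7) + 12*exp(-6*I*pi/7) + 12*exp(6*I*pi/7) + 8*exp(4*I*pi/7) + 12*exp(2*I*pi/7)) + (17 + 12*exp(-4*I*pi/7) + 12*exp(-2*I*pi/7) + 8*exp(-6*I*pi/7) + 8*exp(6*I*pi/7) + 12*exp(2*I*pi/7) + 12*exp(4*I*pi/7)) + (17 + 12*exp(-4*I*pi/7) + 12*exp(-2*I*pi/7) + 8*exp(-6*I*pi/7) + 8*exp(6*I*pi/7) + 12*exp(2*I*pi/7) + 12*exp(4*I*pi/7)) + (17 + 12*exp(-2*I*pi/7) + 8*exp(-4*I*pi/7) + 12*exp(-6*I*pi/7) + 12*exp(6*I*pi/7) + 8*exp(4*I*pi/7) + 12*exp(2*I*pi/7)) + (17 + 12*exp(-4*I*pi/7) + 8*exp(-2*I*pi/7) + 12*exp(-6*I*pi/7) + 12*exp(6*I*pi/7) + 8*exp(2*I*pi/7) + 12*exp(4*I*pi/7))] = 119/7 = 17.
(Exp terms are combined using exp(i*s)*conj(exp(i*t)) = exp(i*(s-t)), and sums of them are collapsed using the identity that for every m > 1 the m distinct m-th roots of unity sum to 0, e.g. 1 + exp(2*I*pi/3) + exp(-2*I*pi/3) = 0.)
A character is irreducible iff <chi, chi> = 1, so this representation is reducible.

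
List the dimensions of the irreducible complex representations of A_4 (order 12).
Dimensions: 1, 1, 1, 3

Explanation: There are 4 irreducibles (= number of conjugacy classes). Their dimensions d_i satisfy sum d_i^2 = |G| = 12: 1 + 1 + 1 + 9 = 12.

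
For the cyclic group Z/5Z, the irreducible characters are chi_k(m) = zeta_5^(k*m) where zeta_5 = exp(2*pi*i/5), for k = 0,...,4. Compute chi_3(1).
chi_3(1) = zeta_5^3 = exp(-4*I*pi/5)

Proof sketch: chi_3(1) = zeta_5^(3*1) = zeta_5^3. Since zeta_5^5 = 1, this equals zeta_5^3 = exp(2*pi*i*3/5) = exp(-4*I*pi/5).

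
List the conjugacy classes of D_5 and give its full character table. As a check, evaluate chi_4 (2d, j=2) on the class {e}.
Conjugacy classes: {e} of size 1, {r^1, r^4} of size 2, {r^2, r^3} of size 2, {s, sr, ..., sr^4} of size 5.
Character table:
  irrep \ class              {e} (size 1)  {r^1, r^4} (size 2)  {r^2, r^3} (size 2)  {s, sr, ..., sr^4} (size 5)
  chi_1 (triv)               1             1                    1                    1                          
  chi_2 (sign: r->1, s->-1)  1             1                    1                    -1                         
  chi_3 (2d, j=1)            2             -1/2 + sqrt(5)/2     -sqrt(5)/2 - 1/2     0                          
  chi_4 (2d, j=2)            2             -sqrt(5)/2 - 1/2     -1/2 + sqrt(5)/2     0                          

Spot check: chi_4 (2d, j=2) on {e} = 2.

Why: D_5 has order 2*5 = 10 with 4 conjugacy classes, hence 4 irreducibles. Sum of squared dims 1 + 1 + 4 + 4 = 10 = |G|. Linear characters come from the abelianisation; the 2-dimensional irreps have character r^k -> 2*cos(2*pi*j*k/5), reflections -> 0.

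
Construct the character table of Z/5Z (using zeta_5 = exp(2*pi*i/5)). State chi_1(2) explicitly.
Character table of Z/5Z (irreps indexed chi_0,...,chi_4 with chi_k(m) = zeta_5^(k*m), zeta_5 = exp(2*pi*i/5)):
  irrep \ class  {0} (size 1)  {1} (size 1)    {2} (size 1)    {3} (size 1)    {4} (size 1)  
  chi_0          1             1               1               1               1             
  chi_1          1             exp(2*I*pi/5)   exp(4*I*pi/5)   exp(-4*I*pi/5)  exp(-2*I*pi/5)
  chi_2          1             exp(4*I*pi/5)   exp(-2*I*pi/5)  exp(2*I*pi/5)   exp(-4*I*pi/5)
  chi_3          1             exp(-4*I*pi/5)  exp(2*I*pi/5)   exp(-2*I*pi/5)  exp(4*I*pi/5) 
  chi_4          1             exp(-2*I*pi/5)  exp(-4*I*pi/5)  exp(4*I*pi/5)   exp(2*I*pi/5) 

Spot check: chi_1(2) = zeta_5^(1*2) = zeta_5^2 = exp(4*I*pi/5).

Derivation: Z/5Z is abelian, so all 5 irreducible complex representations are 1-dimensional. They are given by chi_k(m) = zeta_5^(k*m) for k = 0,...,4. Row orthogonality: sum_m chi_k(m) conj(chi_l(m)) = 5 * [k = l].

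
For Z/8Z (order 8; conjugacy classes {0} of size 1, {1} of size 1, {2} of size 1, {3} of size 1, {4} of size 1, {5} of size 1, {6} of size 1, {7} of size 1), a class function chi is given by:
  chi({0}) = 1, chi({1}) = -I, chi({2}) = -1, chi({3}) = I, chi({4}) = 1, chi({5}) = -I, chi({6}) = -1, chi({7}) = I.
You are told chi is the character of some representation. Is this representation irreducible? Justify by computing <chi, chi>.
Irreducible: <chi, chi> = 1.

Working: <chi, chi> = (1/|G|) sum_C |C| * |chi(C)|^2 = (1/8)[1*|1|^2 + 1*|-I|^2 + 1*|-1|^2 + 1*|I|^2 + 1*|1|^2 + 1*|-I|^2 + 1*|-1|^2 + 1*|I|^2]
  = (1/8)[(1) + (1) + (1) + (1) + (1) + (1) + (1) + (1)] = 8/8 = 1.
(Exp terms are combined using exp(i*s)*conj(exp(i*t)) = exp(i*(s-t)), and sums of them are collapsed using the identity that for every m > 1 the m distinct m-th roots of unity sum to 0, e.g. 1 + exp(2*I*pi/3) + exp(-2*I*pi/3) = 0.)
A character is irreducible iff <chi, chi> = 1, so this representation is irreducible.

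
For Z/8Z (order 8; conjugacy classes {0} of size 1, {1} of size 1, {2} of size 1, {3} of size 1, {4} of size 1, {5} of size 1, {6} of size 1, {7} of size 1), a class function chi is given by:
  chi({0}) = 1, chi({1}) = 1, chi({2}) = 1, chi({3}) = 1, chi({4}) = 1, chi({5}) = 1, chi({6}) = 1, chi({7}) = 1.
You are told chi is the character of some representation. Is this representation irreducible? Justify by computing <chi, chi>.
Irreducible: <chi, chi> = 1.

Derivation: <chi, chi> = (1/|G|) sum_C |C| * |chi(C)|^2 = (1/8)[1*|1|^2 + 1*|1|^2 + 1*|1|^2 + 1*|1|^2 + 1*|1|^2 + 1*|1|^2 + 1*|1|^2 + 1*|1|^2]
  = (1/8)[(1) + (1) + (1) + (1) + (1) + (1) + (1) + (1)] = 8/8 = 1.
(Exp terms are combined using exp(i*s)*conj(exp(i*t)) = exp(i*(s-t)), and sums of them are collapsed using the identity that for every m > 1 the m distinct m-th roots of unity sum to 0, e.g. 1 + exp(2*I*pi/3) + exp(-2*I*pi/3) = 0.)
A character is irreducible iff <chi, chi> = 1, so this representation is irreducible.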